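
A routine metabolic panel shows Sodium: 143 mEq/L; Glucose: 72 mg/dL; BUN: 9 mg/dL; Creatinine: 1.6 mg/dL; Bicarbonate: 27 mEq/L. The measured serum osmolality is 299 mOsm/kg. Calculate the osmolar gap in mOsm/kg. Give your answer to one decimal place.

5.8 mOsm/kg

Calculated osmolality = 2·Na + glucose/18 + BUN/2.8
= 2·143 + 72/18 + 9/2.8
= 286 + 4 + 3.21
= 293.21 mOsm/kg ≈ 293.2 mOsm/kg
Osmolar gap = measured − calculated = 299 − 293.2 = 5.8 mOsm/kg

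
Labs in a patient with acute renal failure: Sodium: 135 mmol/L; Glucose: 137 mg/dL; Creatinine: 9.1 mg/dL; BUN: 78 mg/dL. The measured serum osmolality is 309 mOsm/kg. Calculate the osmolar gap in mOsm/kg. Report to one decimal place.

3.5 mOsm/kg

Calculated osmolality = 2·Na + glucose/18 + BUN/2.8
= 2·135 + 137/18 + 78/2.8
= 270 + 7.61 + 27.86
= 305.47 mOsm/kg ≈ 305.5 mOsm/kg
Osmolar gap = measured − calculated = 309 − 305.5 = 3.5 mOsm/kg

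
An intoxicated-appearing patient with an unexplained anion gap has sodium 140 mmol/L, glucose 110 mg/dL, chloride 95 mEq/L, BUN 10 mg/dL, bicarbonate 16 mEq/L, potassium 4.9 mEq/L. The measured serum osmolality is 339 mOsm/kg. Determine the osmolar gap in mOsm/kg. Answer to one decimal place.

49.3 mOsm/kg

Calculated osmolality = 2·Na + glucose/18 + BUN/2.8
= 2·140 + 110/18 + 10/2.8
= 280 + 6.11 + 3.57
= 289.68 mOsm/kg ≈ 289.7 mOsm/kg
Osmolar gap = measured − calculated = 339 − 289.7 = 49.3 mOsm/kg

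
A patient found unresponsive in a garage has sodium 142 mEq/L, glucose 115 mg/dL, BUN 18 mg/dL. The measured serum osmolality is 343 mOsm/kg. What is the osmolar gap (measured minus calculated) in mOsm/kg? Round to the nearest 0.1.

46.2 mOsm/kg

Calculated osmolality = 2·Na + glucose/18 + BUN/2.8
= 2·142 + 115/18 + 18/2.8
= 284 + 6.39 + 6.43
= 296.82 mOsm/kg ≈ 296.8 mOsm/kg
Osmolar gap = measured − calculated = 343 − 296.8 = 46.2 mOsm/kg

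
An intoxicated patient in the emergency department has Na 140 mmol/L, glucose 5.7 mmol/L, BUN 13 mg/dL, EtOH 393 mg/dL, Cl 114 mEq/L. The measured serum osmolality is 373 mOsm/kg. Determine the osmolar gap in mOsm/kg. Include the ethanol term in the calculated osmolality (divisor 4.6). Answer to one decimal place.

Calculated osmolality = 2·Na + glucose + BUN/2.8 + ethanol/4.6
= 2·140 + 5.7 + 13/2.8 + 393/4.6
= 280 + 5.70 + 4.64 + 85.43
= 375.77 mOsm/kg ≈ 375.8 mOsm/kg
Osmolar gap = measured − calculated = 373 − 375.8 = -2.8 mOsm/kg

-2.8 mOsm/kg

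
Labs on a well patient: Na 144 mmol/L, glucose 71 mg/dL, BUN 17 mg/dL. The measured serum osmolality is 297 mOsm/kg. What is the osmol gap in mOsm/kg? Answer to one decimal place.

Calculated osmolality = 2·Na + glucose/18 + BUN/2.8
= 2·144 + 71/18 + 17/2.8
= 288 + 3.94 + 6.07
= 298.01 mOsm/kg ≈ 298.0 mOsm/kg
Osmolar gap = measured − calculated = 297 − 298.0 = -1.0 mOsm/kg

-1.0 mOsm/kg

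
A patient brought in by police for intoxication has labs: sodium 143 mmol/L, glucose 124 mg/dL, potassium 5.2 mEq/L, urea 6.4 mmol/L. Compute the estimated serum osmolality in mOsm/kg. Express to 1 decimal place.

299.3 mOsm/kg

Calculated osmolality = 2·Na + glucose/18 + urea
= 2·143 + 124/18 + 6.4
= 286 + 6.89 + 6.40
= 299.29 mOsm/kg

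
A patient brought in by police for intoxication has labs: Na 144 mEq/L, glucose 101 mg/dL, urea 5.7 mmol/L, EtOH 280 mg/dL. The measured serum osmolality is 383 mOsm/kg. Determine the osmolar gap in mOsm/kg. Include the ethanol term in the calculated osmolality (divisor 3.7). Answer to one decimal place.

Calculated osmolality = 2·Na + glucose/18 + urea + ethanol/3.7
= 2·144 + 101/18 + 5.7 + 280/3.7
= 288 + 5.61 + 5.70 + 75.68
= 374.99 mOsm/kg ≈ 375.0 mOsm/kg
Osmolar gap = measured − calculated = 383 − 375.0 = 8.0 mOsm/kg

8.0 mOsm/kg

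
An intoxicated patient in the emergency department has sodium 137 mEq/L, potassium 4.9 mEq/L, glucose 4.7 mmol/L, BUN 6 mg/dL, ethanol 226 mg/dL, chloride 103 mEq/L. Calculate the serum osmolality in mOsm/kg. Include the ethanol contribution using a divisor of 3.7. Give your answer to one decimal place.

341.9 mOsm/kg

Calculated osmolality = 2·Na + glucose + BUN/2.8 + ethanol/3.7
= 2·137 + 4.7 + 6/2.8 + 226/3.7
= 274 + 4.70 + 2.14 + 61.08
= 341.92 mOsm/kg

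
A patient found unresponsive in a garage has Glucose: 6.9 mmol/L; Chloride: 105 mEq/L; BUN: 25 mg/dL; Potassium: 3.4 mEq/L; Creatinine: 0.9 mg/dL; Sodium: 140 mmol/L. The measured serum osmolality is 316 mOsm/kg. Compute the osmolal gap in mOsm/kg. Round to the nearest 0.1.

Calculated osmolality = 2·Na + glucose + BUN/2.8
= 2·140 + 6.9 + 25/2.8
= 280 + 6.90 + 8.93
= 295.83 mOsm/kg ≈ 295.8 mOsm/kg
Osmolar gap = measured − calculated = 316 − 295.8 = 20.2 mOsm/kg

20.2 mOsm/kg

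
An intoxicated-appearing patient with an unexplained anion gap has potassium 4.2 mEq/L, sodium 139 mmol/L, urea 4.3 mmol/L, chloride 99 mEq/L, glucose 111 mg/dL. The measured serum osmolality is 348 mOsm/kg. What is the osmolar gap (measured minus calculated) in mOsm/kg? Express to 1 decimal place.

59.5 mOsm/kg

Calculated osmolality = 2·Na + glucose/18 + urea
= 2·139 + 111/18 + 4.3
= 278 + 6.17 + 4.30
= 288.47 mOsm/kg ≈ 288.5 mOsm/kg
Osmolar gap = measured − calculated = 348 − 288.5 = 59.5 mOsm/kg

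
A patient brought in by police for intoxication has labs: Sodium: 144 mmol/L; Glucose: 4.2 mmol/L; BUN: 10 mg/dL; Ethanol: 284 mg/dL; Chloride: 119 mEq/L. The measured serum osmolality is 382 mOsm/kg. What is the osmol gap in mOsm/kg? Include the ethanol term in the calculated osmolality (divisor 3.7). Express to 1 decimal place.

9.5 mOsm/kg

Calculated osmolality = 2·Na + glucose + BUN/2.8 + ethanol/3.7
= 2·144 + 4.2 + 10/2.8 + 284/3.7
= 288 + 4.20 + 3.57 + 76.76
= 372.53 mOsm/kg ≈ 372.5 mOsm/kg
Osmolar gap = measured − calculated = 382 − 372.5 = 9.5 mOsm/kg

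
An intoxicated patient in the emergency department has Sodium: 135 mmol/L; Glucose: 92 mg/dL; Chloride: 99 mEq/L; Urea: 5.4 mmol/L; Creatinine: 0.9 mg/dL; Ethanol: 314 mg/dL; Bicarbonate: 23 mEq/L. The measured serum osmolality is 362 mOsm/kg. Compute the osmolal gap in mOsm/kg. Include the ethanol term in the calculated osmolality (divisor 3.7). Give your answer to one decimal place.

Calculated osmolality = 2·Na + glucose/18 + urea + ethanol/3.7
= 2·135 + 92/18 + 5.4 + 314/3.7
= 270 + 5.11 + 5.40 + 84.86
= 365.37 mOsm/kg ≈ 365.4 mOsm/kg
Osmolar gap = measured − calculated = 362 − 365.4 = -3.4 mOsm/kg

-3.4 mOsm/kg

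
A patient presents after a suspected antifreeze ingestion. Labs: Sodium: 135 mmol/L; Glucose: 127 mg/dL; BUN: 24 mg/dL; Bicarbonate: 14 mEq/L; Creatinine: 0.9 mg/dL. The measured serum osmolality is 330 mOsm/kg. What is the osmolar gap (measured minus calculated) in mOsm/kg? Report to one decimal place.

Calculated osmolality = 2·Na + glucose/18 + BUN/2.8
= 2·135 + 127/18 + 24/2.8
= 270 + 7.06 + 8.57
= 285.63 mOsm/kg ≈ 285.6 mOsm/kg
Osmolar gap = measured − calculated = 330 − 285.6 = 44.4 mOsm/kg

44.4 mOsm/kg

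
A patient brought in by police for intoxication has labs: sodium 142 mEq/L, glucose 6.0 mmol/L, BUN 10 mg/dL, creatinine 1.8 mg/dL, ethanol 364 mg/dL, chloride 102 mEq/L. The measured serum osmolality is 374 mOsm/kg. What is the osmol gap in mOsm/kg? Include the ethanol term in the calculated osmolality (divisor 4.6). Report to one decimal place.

1.3 mOsm/kg

Calculated osmolality = 2·Na + glucose + BUN/2.8 + ethanol/4.6
= 2·142 + 6 + 10/2.8 + 364/4.6
= 284 + 6 + 3.57 + 79.13
= 372.7 mOsm/kg ≈ 372.7 mOsm/kg
Osmolar gap = measured − calculated = 374 − 372.7 = 1.3 mOsm/kg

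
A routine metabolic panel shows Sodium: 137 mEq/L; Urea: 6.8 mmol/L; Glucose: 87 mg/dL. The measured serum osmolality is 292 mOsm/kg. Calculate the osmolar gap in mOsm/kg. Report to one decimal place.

Calculated osmolality = 2·Na + glucose/18 + urea
= 2·137 + 87/18 + 6.8
= 274 + 4.83 + 6.80
= 285.63 mOsm/kg ≈ 285.6 mOsm/kg
Osmolar gap = measured − calculated = 292 − 285.6 = 6.4 mOsm/kg

6.4 mOsm/kg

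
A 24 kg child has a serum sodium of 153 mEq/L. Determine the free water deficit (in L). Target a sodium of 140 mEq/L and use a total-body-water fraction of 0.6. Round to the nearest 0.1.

1.3 L

TBW = 0.6 · 24 = 14.4 L
Free water deficit = TBW · (Na/140 − 1)
= 14.4 · (153/140 − 1)
= 14.4 · 0.0929
= 1.34 L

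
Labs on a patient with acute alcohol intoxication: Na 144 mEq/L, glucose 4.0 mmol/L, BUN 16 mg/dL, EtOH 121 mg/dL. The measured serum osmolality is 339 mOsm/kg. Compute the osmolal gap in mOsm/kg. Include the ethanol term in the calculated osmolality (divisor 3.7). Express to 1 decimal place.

8.6 mOsm/kg

Calculated osmolality = 2·Na + glucose + BUN/2.8 + ethanol/3.7
= 2·144 + 4 + 16/2.8 + 121/3.7
= 288 + 4 + 5.71 + 32.70
= 330.41 mOsm/kg ≈ 330.4 mOsm/kg
Osmolar gap = measured − calculated = 339 − 330.4 = 8.6 mOsm/kg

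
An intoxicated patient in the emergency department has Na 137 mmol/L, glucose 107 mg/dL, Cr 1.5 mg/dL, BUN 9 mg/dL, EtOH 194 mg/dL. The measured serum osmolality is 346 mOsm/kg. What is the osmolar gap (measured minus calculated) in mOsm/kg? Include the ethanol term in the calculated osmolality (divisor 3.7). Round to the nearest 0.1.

10.4 mOsm/kg

Calculated osmolality = 2·Na + glucose/18 + BUN/2.8 + ethanol/3.7
= 2·137 + 107/18 + 9/2.8 + 194/3.7
= 274 + 5.94 + 3.21 + 52.43
= 335.58 mOsm/kg ≈ 335.6 mOsm/kg
Osmolar gap = measured − calculated = 346 − 335.6 = 10.4 mOsm/kg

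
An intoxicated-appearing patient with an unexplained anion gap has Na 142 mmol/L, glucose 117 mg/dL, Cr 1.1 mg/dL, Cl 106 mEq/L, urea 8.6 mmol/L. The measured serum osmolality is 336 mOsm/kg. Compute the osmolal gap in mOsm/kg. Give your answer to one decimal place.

Calculated osmolality = 2·Na + glucose/18 + urea
= 2·142 + 117/18 + 8.6
= 284 + 6.50 + 8.60
= 299.1 mOsm/kg ≈ 299.1 mOsm/kg
Osmolar gap = measured − calculated = 336 − 299.1 = 36.9 mOsm/kg

36.9 mOsm/kg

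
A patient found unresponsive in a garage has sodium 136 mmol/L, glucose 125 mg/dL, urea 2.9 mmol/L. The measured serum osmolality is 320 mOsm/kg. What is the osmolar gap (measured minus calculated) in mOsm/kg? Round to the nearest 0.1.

Calculated osmolality = 2·Na + glucose/18 + urea
= 2·136 + 125/18 + 2.9
= 272 + 6.94 + 2.90
= 281.84 mOsm/kg ≈ 281.8 mOsm/kg
Osmolar gap = measured − calculated = 320 − 281.8 = 38.2 mOsm/kg

38.2 mOsm/kg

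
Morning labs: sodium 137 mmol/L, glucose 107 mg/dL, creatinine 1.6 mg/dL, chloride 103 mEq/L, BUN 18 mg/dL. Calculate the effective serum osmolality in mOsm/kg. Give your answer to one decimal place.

279.9 mOsm/kg

Effective osmolality excludes urea (freely permeant across cell membranes):
2·Na + glucose/18
= 2·137 + 107/18
= 274 + 5.94
= 279.94 mOsm/kg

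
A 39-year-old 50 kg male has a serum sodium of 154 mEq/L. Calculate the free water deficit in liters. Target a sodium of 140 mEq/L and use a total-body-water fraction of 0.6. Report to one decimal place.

3.0 L

TBW = 0.6 · 50 = 30 L
Free water deficit = TBW · (Na/140 − 1)
= 30 · (154/140 − 1)
= 30 · 0.1
= 3 L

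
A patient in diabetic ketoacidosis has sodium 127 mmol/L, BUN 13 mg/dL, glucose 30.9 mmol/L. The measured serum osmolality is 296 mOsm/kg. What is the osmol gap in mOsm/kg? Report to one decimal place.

6.5 mOsm/kg

Calculated osmolality = 2·Na + glucose + BUN/2.8
= 2·127 + 30.9 + 13/2.8
= 254 + 30.90 + 4.64
= 289.54 mOsm/kg ≈ 289.5 mOsm/kg
Osmolar gap = measured − calculated = 296 − 289.5 = 6.5 mOsm/kg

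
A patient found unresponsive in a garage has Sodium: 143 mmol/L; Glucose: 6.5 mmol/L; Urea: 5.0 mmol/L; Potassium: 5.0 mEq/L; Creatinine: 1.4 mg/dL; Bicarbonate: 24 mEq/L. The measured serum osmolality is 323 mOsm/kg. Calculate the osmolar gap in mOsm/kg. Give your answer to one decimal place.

25.5 mOsm/kg

Calculated osmolality = 2·Na + glucose + urea
= 2·143 + 6.5 + 5
= 286 + 6.50 + 5
= 297.5 mOsm/kg ≈ 297.5 mOsm/kg
Osmolar gap = measured − calculated = 323 − 297.5 = 25.5 mOsm/kg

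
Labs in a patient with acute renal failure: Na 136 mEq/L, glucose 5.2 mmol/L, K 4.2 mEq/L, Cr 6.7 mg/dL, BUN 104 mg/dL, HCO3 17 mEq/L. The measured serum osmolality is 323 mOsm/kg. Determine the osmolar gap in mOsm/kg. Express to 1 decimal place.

Calculated osmolality = 2·Na + glucose + BUN/2.8
= 2·136 + 5.2 + 104/2.8
= 272 + 5.20 + 37.14
= 314.34 mOsm/kg ≈ 314.3 mOsm/kg
Osmolar gap = measured − calculated = 323 − 314.3 = 8.7 mOsm/kg

8.7 mOsm/kg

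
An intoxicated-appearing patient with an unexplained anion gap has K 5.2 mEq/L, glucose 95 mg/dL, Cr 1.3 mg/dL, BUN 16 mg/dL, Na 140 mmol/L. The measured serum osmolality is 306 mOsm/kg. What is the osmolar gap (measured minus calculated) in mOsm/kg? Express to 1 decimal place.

Calculated osmolality = 2·Na + glucose/18 + BUN/2.8
= 2·140 + 95/18 + 16/2.8
= 280 + 5.28 + 5.71
= 290.99 mOsm/kg ≈ 291.0 mOsm/kg
Osmolar gap = measured − calculated = 306 − 291.0 = 15.0 mOsm/kg

15.0 mOsm/kg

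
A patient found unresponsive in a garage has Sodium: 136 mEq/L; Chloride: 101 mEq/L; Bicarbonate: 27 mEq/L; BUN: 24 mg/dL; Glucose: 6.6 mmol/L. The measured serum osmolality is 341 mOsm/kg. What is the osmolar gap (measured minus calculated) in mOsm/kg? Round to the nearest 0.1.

Calculated osmolality = 2·Na + glucose + BUN/2.8
= 2·136 + 6.6 + 24/2.8
= 272 + 6.60 + 8.57
= 287.17 mOsm/kg ≈ 287.2 mOsm/kg
Osmolar gap = measured − calculated = 341 − 287.2 = 53.8 mOsm/kg

53.8 mOsm/kg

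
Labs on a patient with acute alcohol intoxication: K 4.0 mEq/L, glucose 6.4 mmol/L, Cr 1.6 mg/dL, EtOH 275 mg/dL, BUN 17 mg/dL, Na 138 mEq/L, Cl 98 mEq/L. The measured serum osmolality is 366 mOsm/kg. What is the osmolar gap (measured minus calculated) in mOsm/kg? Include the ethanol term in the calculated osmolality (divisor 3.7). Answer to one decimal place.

3.2 mOsm/kg

Calculated osmolality = 2·Na + glucose + BUN/2.8 + ethanol/3.7
= 2·138 + 6.4 + 17/2.8 + 275/3.7
= 276 + 6.40 + 6.07 + 74.32
= 362.79 mOsm/kg ≈ 362.8 mOsm/kg
Osmolar gap = measured − calculated = 366 − 362.8 = 3.2 mOsm/kg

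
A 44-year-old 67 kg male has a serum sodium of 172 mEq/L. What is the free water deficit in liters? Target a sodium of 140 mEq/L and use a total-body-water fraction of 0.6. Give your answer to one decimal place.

TBW = 0.6 · 67 = 40.2 L
Free water deficit = TBW · (Na/140 − 1)
= 40.2 · (172/140 − 1)
= 40.2 · 0.2286
= 9.19 L

9.2 L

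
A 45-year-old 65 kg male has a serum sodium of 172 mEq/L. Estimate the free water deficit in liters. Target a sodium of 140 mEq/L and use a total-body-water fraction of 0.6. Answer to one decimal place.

8.9 L

TBW = 0.6 · 65 = 39 L
Free water deficit = TBW · (Na/140 − 1)
= 39 · (172/140 − 1)
= 39 · 0.2286
= 8.92 L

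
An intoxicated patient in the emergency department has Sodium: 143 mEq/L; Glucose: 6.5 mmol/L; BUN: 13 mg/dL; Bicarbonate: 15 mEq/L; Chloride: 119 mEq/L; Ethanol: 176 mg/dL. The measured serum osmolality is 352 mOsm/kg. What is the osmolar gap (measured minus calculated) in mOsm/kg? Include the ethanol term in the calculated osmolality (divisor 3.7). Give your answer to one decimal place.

Calculated osmolality = 2·Na + glucose + BUN/2.8 + ethanol/3.7
= 2·143 + 6.5 + 13/2.8 + 176/3.7
= 286 + 6.50 + 4.64 + 47.57
= 344.71 mOsm/kg ≈ 344.7 mOsm/kg
Osmolar gap = measured − calculated = 352 − 344.7 = 7.3 mOsm/kg

7.3 mOsm/kg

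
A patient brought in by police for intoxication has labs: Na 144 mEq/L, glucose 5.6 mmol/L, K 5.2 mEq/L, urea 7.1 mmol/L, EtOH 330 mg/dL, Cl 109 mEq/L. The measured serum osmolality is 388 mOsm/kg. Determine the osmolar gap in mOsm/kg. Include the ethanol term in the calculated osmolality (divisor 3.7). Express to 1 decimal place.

-1.9 mOsm/kg

Calculated osmolality = 2·Na + glucose + urea + ethanol/3.7
= 2·144 + 5.6 + 7.1 + 330/3.7
= 288 + 5.60 + 7.10 + 89.19
= 389.89 mOsm/kg ≈ 389.9 mOsm/kg
Osmolar gap = measured − calculated = 388 − 389.9 = -1.9 mOsm/kg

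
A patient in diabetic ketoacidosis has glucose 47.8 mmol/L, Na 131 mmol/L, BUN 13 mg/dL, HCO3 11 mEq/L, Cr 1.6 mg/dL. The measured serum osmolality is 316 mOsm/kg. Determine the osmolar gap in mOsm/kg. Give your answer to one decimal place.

1.6 mOsm/kg

Calculated osmolality = 2·Na + glucose + BUN/2.8
= 2·131 + 47.8 + 13/2.8
= 262 + 47.80 + 4.64
= 314.44 mOsm/kg ≈ 314.4 mOsm/kg
Osmolar gap = measured − calculated = 316 − 314.4 = 1.6 mOsm/kg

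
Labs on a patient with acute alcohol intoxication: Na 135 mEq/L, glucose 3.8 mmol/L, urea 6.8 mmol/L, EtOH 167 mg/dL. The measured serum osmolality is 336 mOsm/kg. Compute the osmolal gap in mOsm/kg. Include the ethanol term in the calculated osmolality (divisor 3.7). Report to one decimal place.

Calculated osmolality = 2·Na + glucose + urea + ethanol/3.7
= 2·135 + 3.8 + 6.8 + 167/3.7
= 270 + 3.80 + 6.80 + 45.14
= 325.74 mOsm/kg ≈ 325.7 mOsm/kg
Osmolar gap = measured − calculated = 336 − 325.7 = 10.3 mOsm/kg

10.3 mOsm/kg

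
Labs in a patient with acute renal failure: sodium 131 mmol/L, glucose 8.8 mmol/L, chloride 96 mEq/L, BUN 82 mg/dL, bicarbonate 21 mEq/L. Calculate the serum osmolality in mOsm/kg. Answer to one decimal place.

300.1 mOsm/kg

Calculated osmolality = 2·Na + glucose + BUN/2.8
= 2·131 + 8.8 + 82/2.8
= 262 + 8.80 + 29.29
= 300.09 mOsm/kg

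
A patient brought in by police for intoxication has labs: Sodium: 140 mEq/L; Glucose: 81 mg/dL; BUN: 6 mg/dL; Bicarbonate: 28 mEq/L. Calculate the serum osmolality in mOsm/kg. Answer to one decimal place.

Calculated osmolality = 2·Na + glucose/18 + BUN/2.8
= 2·140 + 81/18 + 6/2.8
= 280 + 4.50 + 2.14
= 286.64 mOsm/kg

286.6 mOsm/kg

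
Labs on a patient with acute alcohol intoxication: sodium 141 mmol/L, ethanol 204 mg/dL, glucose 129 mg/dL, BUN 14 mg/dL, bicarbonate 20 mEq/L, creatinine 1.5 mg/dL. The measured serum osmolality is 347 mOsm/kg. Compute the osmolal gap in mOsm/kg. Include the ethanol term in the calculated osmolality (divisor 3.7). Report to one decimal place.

Calculated osmolality = 2·Na + glucose/18 + BUN/2.8 + ethanol/3.7
= 2·141 + 129/18 + 14/2.8 + 204/3.7
= 282 + 7.17 + 5 + 55.14
= 349.31 mOsm/kg ≈ 349.3 mOsm/kg
Osmolar gap = measured − calculated = 347 − 349.3 = -2.3 mOsm/kg

-2.3 mOsm/kg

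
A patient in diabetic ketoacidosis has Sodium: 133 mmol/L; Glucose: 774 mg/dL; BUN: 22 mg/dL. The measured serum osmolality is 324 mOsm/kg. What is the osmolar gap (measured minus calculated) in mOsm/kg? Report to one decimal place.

7.1 mOsm/kg

Calculated osmolality = 2·Na + glucose/18 + BUN/2.8
= 2·133 + 774/18 + 22/2.8
= 266 + 43 + 7.86
= 316.86 mOsm/kg ≈ 316.9 mOsm/kg
Osmolar gap = measured − calculated = 324 − 316.9 = 7.1 mOsm/kg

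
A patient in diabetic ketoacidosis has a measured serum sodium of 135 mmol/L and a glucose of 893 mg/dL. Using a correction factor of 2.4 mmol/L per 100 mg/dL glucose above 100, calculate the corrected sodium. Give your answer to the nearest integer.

Corrected Na = measured Na + 2.4 · (glucose − 100)/100
= 135 + 2.4 · (893 − 100)/100
= 135 + 19
= 154 mmol/L

154 mmol/L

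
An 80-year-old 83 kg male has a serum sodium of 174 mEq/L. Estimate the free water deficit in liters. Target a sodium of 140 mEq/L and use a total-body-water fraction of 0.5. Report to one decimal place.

10.1 L

TBW = 0.5 · 83 = 41.5 L
Free water deficit = TBW · (Na/140 − 1)
= 41.5 · (174/140 − 1)
= 41.5 · 0.2429
= 10.08 L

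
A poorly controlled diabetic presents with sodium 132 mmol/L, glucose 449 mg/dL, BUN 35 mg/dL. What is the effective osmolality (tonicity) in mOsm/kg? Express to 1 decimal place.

Effective osmolality excludes urea (freely permeant across cell membranes):
2·Na + glucose/18
= 2·132 + 449/18
= 264 + 24.94
= 288.94 mOsm/kg

288.9 mOsm/kg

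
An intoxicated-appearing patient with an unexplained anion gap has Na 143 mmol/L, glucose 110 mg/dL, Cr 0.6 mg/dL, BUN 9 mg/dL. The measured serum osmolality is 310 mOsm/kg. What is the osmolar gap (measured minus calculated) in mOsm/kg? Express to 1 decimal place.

Calculated osmolality = 2·Na + glucose/18 + BUN/2.8
= 2·143 + 110/18 + 9/2.8
= 286 + 6.11 + 3.21
= 295.32 mOsm/kg ≈ 295.3 mOsm/kg
Osmolar gap = measured − calculated = 310 − 295.3 = 14.7 mOsm/kg

14.7 mOsm/kg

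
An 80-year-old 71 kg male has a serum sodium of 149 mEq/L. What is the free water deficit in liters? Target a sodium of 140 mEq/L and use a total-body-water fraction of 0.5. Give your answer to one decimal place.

2.3 L

TBW = 0.5 · 71 = 35.5 L
Free water deficit = TBW · (Na/140 − 1)
= 35.5 · (149/140 − 1)
= 35.5 · 0.0643
= 2.28 L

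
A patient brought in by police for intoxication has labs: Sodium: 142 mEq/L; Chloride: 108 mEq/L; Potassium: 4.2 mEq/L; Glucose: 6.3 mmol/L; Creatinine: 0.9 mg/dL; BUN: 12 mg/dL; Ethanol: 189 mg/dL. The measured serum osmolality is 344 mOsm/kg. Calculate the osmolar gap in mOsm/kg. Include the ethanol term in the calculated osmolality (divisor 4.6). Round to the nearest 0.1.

8.3 mOsm/kg

Calculated osmolality = 2·Na + glucose + BUN/2.8 + ethanol/4.6
= 2·142 + 6.3 + 12/2.8 + 189/4.6
= 284 + 6.30 + 4.29 + 41.09
= 335.68 mOsm/kg ≈ 335.7 mOsm/kg
Osmolar gap = measured − calculated = 344 − 335.7 = 8.3 mOsm/kg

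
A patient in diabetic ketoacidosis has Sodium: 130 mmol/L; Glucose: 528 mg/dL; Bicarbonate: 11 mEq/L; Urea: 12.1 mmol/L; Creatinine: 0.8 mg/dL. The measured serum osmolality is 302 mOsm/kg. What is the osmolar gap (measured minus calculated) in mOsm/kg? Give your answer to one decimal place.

Calculated osmolality = 2·Na + glucose/18 + urea
= 2·130 + 528/18 + 12.1
= 260 + 29.33 + 12.10
= 301.43 mOsm/kg ≈ 301.4 mOsm/kg
Osmolar gap = measured − calculated = 302 − 301.4 = 0.6 mOsm/kg

0.6 mOsm/kg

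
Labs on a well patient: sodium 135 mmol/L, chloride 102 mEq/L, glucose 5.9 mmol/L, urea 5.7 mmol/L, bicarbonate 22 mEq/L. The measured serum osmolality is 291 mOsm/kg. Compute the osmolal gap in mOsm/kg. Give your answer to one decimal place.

9.4 mOsm/kg

Calculated osmolality = 2·Na + glucose + urea
= 2·135 + 5.9 + 5.7
= 270 + 5.90 + 5.70
= 281.6 mOsm/kg ≈ 281.6 mOsm/kg
Osmolar gap = measured − calculated = 291 − 281.6 = 9.4 mOsm/kg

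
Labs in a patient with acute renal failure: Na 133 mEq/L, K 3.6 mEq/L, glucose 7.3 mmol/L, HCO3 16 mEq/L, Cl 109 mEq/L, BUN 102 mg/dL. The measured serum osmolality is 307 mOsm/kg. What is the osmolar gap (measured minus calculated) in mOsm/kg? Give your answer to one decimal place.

Calculated osmolality = 2·Na + glucose + BUN/2.8
= 2·133 + 7.3 + 102/2.8
= 266 + 7.30 + 36.43
= 309.73 mOsm/kg ≈ 309.7 mOsm/kg
Osmolar gap = measured − calculated = 307 − 309.7 = -2.7 mOsm/kg

-2.7 mOsm/kg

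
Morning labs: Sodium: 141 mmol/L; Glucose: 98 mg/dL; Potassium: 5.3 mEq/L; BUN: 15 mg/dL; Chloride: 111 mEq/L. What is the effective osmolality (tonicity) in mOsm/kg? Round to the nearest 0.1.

287.4 mOsm/kg

Effective osmolality excludes urea (freely permeant across cell membranes):
2·Na + glucose/18
= 2·141 + 98/18
= 282 + 5.44
= 287.44 mOsm/kg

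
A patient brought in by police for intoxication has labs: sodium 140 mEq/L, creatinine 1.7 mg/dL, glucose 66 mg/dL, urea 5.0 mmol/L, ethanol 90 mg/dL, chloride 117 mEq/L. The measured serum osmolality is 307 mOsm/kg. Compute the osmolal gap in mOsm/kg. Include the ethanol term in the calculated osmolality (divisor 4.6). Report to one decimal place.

-1.2 mOsm/kg

Calculated osmolality = 2·Na + glucose/18 + urea + ethanol/4.6
= 2·140 + 66/18 + 5 + 90/4.6
= 280 + 3.67 + 5 + 19.57
= 308.24 mOsm/kg ≈ 308.2 mOsm/kg
Osmolar gap = measured − calculated = 307 − 308.2 = -1.2 mOsm/kg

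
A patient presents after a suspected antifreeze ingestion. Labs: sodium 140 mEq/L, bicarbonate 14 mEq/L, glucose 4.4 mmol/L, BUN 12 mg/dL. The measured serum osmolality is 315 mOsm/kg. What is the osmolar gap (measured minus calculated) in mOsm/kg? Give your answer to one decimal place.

26.3 mOsm/kg

Calculated osmolality = 2·Na + glucose + BUN/2.8
= 2·140 + 4.4 + 12/2.8
= 280 + 4.40 + 4.29
= 288.69 mOsm/kg ≈ 288.7 mOsm/kg
Osmolar gap = measured − calculated = 315 − 288.7 = 26.3 mOsm/kg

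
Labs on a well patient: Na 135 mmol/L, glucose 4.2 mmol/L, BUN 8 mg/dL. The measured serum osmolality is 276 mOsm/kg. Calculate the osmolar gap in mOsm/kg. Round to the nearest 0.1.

Calculated osmolality = 2·Na + glucose + BUN/2.8
= 2·135 + 4.2 + 8/2.8
= 270 + 4.20 + 2.86
= 277.06 mOsm/kg ≈ 277.1 mOsm/kg
Osmolar gap = measured − calculated = 276 − 277.1 = -1.1 mOsm/kg

-1.1 mOsm/kg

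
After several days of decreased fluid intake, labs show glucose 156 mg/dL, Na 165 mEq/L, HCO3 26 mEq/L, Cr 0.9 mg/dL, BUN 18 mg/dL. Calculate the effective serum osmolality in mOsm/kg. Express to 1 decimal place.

338.7 mOsm/kg

Effective osmolality excludes urea (freely permeant across cell membranes):
2·Na + glucose/18
= 2·165 + 156/18
= 330 + 8.67
= 338.67 mOsm/kg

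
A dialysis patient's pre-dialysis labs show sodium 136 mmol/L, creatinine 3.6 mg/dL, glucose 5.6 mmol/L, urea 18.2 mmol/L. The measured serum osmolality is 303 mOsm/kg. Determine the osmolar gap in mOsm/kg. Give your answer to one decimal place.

Calculated osmolality = 2·Na + glucose + urea
= 2·136 + 5.6 + 18.2
= 272 + 5.60 + 18.20
= 295.8 mOsm/kg ≈ 295.8 mOsm/kg
Osmolar gap = measured − calculated = 303 − 295.8 = 7.2 mOsm/kg

7.2 mOsm/kg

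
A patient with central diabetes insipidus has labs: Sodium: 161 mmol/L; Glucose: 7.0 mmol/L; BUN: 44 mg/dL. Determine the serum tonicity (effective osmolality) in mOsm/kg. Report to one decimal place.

Effective osmolality excludes urea (freely permeant across cell membranes):
2·Na + glucose
= 2·161 + 7
= 322 + 7
= 329 mOsm/kg

329.0 mOsm/kg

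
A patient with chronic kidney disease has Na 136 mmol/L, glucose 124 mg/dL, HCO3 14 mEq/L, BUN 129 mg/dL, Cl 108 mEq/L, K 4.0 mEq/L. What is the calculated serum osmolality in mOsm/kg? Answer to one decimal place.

Calculated osmolality = 2·Na + glucose/18 + BUN/2.8
= 2·136 + 124/18 + 129/2.8
= 272 + 6.89 + 46.07
= 324.96 mOsm/kg

325.0 mOsm/kg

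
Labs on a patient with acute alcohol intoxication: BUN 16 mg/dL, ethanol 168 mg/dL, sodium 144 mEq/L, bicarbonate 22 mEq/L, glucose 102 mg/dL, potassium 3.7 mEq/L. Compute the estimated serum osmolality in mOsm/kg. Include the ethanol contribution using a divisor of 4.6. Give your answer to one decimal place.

335.9 mOsm/kg

Calculated osmolality = 2·Na + glucose/18 + BUN/2.8 + ethanol/4.6
= 2·144 + 102/18 + 16/2.8 + 168/4.6
= 288 + 5.67 + 5.71 + 36.52
= 335.9 mOsm/kg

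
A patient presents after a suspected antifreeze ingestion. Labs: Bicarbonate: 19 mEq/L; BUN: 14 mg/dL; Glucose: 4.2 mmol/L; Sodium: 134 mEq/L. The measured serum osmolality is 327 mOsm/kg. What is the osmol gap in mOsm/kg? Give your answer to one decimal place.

49.8 mOsm/kg

Calculated osmolality = 2·Na + glucose + BUN/2.8
= 2·134 + 4.2 + 14/2.8
= 268 + 4.20 + 5
= 277.2 mOsm/kg ≈ 277.2 mOsm/kg
Osmolar gap = measured − calculated = 327 − 277.2 = 49.8 mOsm/kg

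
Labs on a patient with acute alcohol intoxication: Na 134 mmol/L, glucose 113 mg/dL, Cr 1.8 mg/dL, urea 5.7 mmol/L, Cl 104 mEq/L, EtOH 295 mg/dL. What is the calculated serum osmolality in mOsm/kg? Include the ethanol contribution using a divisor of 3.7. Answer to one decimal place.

359.7 mOsm/kg

Calculated osmolality = 2·Na + glucose/18 + urea + ethanol/3.7
= 2·134 + 113/18 + 5.7 + 295/3.7
= 268 + 6.28 + 5.70 + 79.73
= 359.71 mOsm/kg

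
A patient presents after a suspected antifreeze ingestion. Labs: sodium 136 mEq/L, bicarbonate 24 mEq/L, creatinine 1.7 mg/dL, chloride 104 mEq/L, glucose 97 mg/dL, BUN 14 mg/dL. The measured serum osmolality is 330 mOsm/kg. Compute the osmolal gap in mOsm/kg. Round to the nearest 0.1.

47.6 mOsm/kg

Calculated osmolality = 2·Na + glucose/18 + BUN/2.8
= 2·136 + 97/18 + 14/2.8
= 272 + 5.39 + 5
= 282.39 mOsm/kg ≈ 282.4 mOsm/kg
Osmolar gap = measured − calculated = 330 − 282.4 = 47.6 mOsm/kg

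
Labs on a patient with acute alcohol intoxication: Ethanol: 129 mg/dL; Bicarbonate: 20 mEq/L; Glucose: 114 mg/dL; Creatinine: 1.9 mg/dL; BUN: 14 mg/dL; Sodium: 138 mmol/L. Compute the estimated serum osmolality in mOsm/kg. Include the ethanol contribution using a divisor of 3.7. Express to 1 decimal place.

322.2 mOsm/kg

Calculated osmolality = 2·Na + glucose/18 + BUN/2.8 + ethanol/3.7
= 2·138 + 114/18 + 14/2.8 + 129/3.7
= 276 + 6.33 + 5 + 34.86
= 322.19 mOsm/kg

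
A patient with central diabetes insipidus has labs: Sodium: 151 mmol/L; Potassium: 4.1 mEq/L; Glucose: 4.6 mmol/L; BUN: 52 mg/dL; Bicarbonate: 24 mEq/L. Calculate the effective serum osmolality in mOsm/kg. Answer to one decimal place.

Effective osmolality excludes urea (freely permeant across cell membranes):
2·Na + glucose
= 2·151 + 4.6
= 302 + 4.6
= 306.6 mOsm/kg

306.6 mOsm/kg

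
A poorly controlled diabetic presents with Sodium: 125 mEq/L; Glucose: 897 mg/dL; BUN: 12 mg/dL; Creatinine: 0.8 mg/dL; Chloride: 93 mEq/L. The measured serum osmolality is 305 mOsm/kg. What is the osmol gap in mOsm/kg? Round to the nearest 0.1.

Calculated osmolality = 2·Na + glucose/18 + BUN/2.8
= 2·125 + 897/18 + 12/2.8
= 250 + 49.83 + 4.29
= 304.12 mOsm/kg ≈ 304.1 mOsm/kg
Osmolar gap = measured − calculated = 305 − 304.1 = 0.9 mOsm/kg

0.9 mOsm/kg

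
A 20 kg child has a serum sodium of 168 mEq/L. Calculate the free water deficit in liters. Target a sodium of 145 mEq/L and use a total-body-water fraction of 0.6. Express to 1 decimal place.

TBW = 0.6 · 20 = 12 L
Free water deficit = TBW · (Na/145 − 1)
= 12 · (168/145 − 1)
= 12 · 0.1586
= 1.9 L

1.9 L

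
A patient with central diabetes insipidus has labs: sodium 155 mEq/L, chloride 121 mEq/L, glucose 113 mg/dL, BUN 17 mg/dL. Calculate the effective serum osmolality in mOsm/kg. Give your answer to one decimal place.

Effective osmolality excludes urea (freely permeant across cell membranes):
2·Na + glucose/18
= 2·155 + 113/18
= 310 + 6.28
= 316.28 mOsm/kg

316.3 mOsm/kg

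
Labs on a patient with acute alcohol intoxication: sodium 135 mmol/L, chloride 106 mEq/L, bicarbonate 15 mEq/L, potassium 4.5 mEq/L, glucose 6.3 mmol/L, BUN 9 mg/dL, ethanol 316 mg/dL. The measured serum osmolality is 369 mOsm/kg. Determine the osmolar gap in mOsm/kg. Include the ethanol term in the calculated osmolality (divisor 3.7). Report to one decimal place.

4.1 mOsm/kg

Calculated osmolality = 2·Na + glucose + BUN/2.8 + ethanol/3.7
= 2·135 + 6.3 + 9/2.8 + 316/3.7
= 270 + 6.30 + 3.21 + 85.41
= 364.92 mOsm/kg ≈ 364.9 mOsm/kg
Osmolar gap = measured − calculated = 369 − 364.9 = 4.1 mOsm/kg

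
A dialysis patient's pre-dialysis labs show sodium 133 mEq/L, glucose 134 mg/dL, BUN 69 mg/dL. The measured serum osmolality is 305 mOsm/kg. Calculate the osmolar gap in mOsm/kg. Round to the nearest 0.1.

Calculated osmolality = 2·Na + glucose/18 + BUN/2.8
= 2·133 + 134/18 + 69/2.8
= 266 + 7.44 + 24.64
= 298.08 mOsm/kg ≈ 298.1 mOsm/kg
Osmolar gap = measured − calculated = 305 − 298.1 = 6.9 mOsm/kg

6.9 mOsm/kg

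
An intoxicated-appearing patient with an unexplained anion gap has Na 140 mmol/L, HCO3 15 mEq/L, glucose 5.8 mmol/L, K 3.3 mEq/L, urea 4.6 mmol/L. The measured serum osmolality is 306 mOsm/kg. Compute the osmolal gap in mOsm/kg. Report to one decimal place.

Calculated osmolality = 2·Na + glucose + urea
= 2·140 + 5.8 + 4.6
= 280 + 5.80 + 4.60
= 290.4 mOsm/kg ≈ 290.4 mOsm/kg
Osmolar gap = measured − calculated = 306 − 290.4 = 15.6 mOsm/kg

15.6 mOsm/kg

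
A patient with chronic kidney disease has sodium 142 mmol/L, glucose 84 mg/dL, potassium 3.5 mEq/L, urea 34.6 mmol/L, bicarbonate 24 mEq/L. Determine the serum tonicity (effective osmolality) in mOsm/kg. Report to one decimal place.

288.7 mOsm/kg

Effective osmolality excludes urea (freely permeant across cell membranes):
2·Na + glucose/18
= 2·142 + 84/18
= 284 + 4.67
= 288.67 mOsm/kg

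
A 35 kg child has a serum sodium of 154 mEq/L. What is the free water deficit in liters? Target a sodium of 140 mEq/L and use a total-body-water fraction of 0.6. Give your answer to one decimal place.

2.1 L

TBW = 0.6 · 35 = 21 L
Free water deficit = TBW · (Na/140 − 1)
= 21 · (154/140 − 1)
= 21 · 0.1
= 2.1 L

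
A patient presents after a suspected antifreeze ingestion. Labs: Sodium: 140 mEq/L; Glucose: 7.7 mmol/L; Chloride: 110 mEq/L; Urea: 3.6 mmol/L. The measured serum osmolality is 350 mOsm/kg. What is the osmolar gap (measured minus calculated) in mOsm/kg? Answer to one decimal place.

Calculated osmolality = 2·Na + glucose + urea
= 2·140 + 7.7 + 3.6
= 280 + 7.70 + 3.60
= 291.3 mOsm/kg ≈ 291.3 mOsm/kg
Osmolar gap = measured − calculated = 350 − 291.3 = 58.7 mOsm/kg

58.7 mOsm/kg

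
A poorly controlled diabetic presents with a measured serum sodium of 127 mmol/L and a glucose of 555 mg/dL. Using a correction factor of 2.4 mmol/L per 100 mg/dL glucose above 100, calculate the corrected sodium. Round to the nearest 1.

Corrected Na = measured Na + 2.4 · (glucose − 100)/100
= 127 + 2.4 · (555 − 100)/100
= 127 + 10.9
= 137.9 mmol/L

138 mmol/L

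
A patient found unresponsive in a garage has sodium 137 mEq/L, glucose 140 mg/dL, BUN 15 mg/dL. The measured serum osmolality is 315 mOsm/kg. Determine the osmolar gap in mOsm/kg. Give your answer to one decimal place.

Calculated osmolality = 2·Na + glucose/18 + BUN/2.8
= 2·137 + 140/18 + 15/2.8
= 274 + 7.78 + 5.36
= 287.14 mOsm/kg ≈ 287.1 mOsm/kg
Osmolar gap = measured − calculated = 315 − 287.1 = 27.9 mOsm/kg

27.9 mOsm/kg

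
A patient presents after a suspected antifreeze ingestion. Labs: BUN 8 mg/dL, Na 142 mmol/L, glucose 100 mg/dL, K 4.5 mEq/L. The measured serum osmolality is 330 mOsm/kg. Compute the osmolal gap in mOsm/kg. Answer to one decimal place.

37.6 mOsm/kg

Calculated osmolality = 2·Na + glucose/18 + BUN/2.8
= 2·142 + 100/18 + 8/2.8
= 284 + 5.56 + 2.86
= 292.42 mOsm/kg ≈ 292.4 mOsm/kg
Osmolar gap = measured − calculated = 330 − 292.4 = 37.6 mOsm/kg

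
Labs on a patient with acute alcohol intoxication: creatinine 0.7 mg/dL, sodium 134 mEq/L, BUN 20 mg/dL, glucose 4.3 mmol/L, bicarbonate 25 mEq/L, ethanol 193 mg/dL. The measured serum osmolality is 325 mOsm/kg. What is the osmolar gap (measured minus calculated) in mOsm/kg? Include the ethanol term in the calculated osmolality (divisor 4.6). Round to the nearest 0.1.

Calculated osmolality = 2·Na + glucose + BUN/2.8 + ethanol/4.6
= 2·134 + 4.3 + 20/2.8 + 193/4.6
= 268 + 4.30 + 7.14 + 41.96
= 321.4 mOsm/kg ≈ 321.4 mOsm/kg
Osmolar gap = measured − calculated = 325 − 321.4 = 3.6 mOsm/kg

3.6 mOsm/kg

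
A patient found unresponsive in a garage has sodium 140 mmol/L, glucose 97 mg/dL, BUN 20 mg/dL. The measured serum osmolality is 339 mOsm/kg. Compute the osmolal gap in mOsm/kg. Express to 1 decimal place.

46.5 mOsm/kg

Calculated osmolality = 2·Na + glucose/18 + BUN/2.8
= 2·140 + 97/18 + 20/2.8
= 280 + 5.39 + 7.14
= 292.53 mOsm/kg ≈ 292.5 mOsm/kg
Osmolar gap = measured − calculated = 339 − 292.5 = 46.5 mOsm/kg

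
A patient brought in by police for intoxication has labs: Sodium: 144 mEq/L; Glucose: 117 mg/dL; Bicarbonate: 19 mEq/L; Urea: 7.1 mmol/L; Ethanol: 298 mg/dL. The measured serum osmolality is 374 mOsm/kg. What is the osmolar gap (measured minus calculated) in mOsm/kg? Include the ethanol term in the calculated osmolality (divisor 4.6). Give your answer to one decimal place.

7.6 mOsm/kg

Calculated osmolality = 2·Na + glucose/18 + urea + ethanol/4.6
= 2·144 + 117/18 + 7.1 + 298/4.6
= 288 + 6.50 + 7.10 + 64.78
= 366.38 mOsm/kg ≈ 366.4 mOsm/kg
Osmolar gap = measured − calculated = 374 − 366.4 = 7.6 mOsm/kg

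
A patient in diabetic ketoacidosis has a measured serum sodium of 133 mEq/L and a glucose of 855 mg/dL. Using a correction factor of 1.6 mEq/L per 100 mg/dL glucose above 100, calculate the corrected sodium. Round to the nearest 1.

Corrected Na = measured Na + 1.6 · (glucose − 100)/100
= 133 + 1.6 · (855 − 100)/100
= 133 + 12.1
= 145.1 mEq/L

145 mEq/L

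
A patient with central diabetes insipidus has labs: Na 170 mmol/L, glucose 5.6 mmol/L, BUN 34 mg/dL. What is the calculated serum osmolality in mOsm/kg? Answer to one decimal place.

357.7 mOsm/kg

Calculated osmolality = 2·Na + glucose + BUN/2.8
= 2·170 + 5.6 + 34/2.8
= 340 + 5.60 + 12.14
= 357.74 mOsm/kg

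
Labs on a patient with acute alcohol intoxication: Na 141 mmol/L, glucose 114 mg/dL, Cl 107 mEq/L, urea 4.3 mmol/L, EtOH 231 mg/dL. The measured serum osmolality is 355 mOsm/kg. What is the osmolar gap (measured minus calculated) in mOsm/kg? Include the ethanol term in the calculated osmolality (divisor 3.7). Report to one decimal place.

Calculated osmolality = 2·Na + glucose/18 + urea + ethanol/3.7
= 2·141 + 114/18 + 4.3 + 231/3.7
= 282 + 6.33 + 4.30 + 62.43
= 355.06 mOsm/kg ≈ 355.1 mOsm/kg
Osmolar gap = measured − calculated = 355 − 355.1 = -0.1 mOsm/kg

-0.1 mOsm/kg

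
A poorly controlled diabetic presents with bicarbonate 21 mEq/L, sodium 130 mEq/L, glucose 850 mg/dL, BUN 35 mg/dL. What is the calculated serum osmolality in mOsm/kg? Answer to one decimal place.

Calculated osmolality = 2·Na + glucose/18 + BUN/2.8
= 2·130 + 850/18 + 35/2.8
= 260 + 47.22 + 12.50
= 319.72 mOsm/kg

319.7 mOsm/kg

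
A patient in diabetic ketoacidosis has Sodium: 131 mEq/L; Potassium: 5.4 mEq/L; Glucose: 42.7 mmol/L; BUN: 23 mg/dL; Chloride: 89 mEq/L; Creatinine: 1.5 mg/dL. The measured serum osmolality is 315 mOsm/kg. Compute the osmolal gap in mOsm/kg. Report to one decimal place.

2.1 mOsm/kg

Calculated osmolality = 2·Na + glucose + BUN/2.8
= 2·131 + 42.7 + 23/2.8
= 262 + 42.70 + 8.21
= 312.91 mOsm/kg ≈ 312.9 mOsm/kg
Osmolar gap = measured − calculated = 315 − 312.9 = 2.1 mOsm/kg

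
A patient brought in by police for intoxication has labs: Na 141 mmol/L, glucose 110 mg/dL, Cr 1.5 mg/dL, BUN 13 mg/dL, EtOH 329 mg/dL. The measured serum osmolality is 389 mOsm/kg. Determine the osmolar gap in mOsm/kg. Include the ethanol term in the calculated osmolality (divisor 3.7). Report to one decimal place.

Calculated osmolality = 2·Na + glucose/18 + BUN/2.8 + ethanol/3.7
= 2·141 + 110/18 + 13/2.8 + 329/3.7
= 282 + 6.11 + 4.64 + 88.92
= 381.67 mOsm/kg ≈ 381.7 mOsm/kg
Osmolar gap = measured − calculated = 389 − 381.7 = 7.3 mOsm/kg

7.3 mOsm/kg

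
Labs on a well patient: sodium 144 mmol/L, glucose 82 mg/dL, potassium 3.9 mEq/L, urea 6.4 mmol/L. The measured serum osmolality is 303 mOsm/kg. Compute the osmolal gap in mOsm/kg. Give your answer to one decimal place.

Calculated osmolality = 2·Na + glucose/18 + urea
= 2·144 + 82/18 + 6.4
= 288 + 4.56 + 6.40
= 298.96 mOsm/kg ≈ 299.0 mOsm/kg
Osmolar gap = measured − calculated = 303 − 299.0 = 4.0 mOsm/kg

4.0 mOsm/kg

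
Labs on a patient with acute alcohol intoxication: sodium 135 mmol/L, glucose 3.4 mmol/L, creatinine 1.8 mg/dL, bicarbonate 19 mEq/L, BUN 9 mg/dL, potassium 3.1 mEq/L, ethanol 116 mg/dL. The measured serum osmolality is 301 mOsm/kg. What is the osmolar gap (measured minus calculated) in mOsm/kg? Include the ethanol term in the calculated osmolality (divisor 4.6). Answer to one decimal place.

Calculated osmolality = 2·Na + glucose + BUN/2.8 + ethanol/4.6
= 2·135 + 3.4 + 9/2.8 + 116/4.6
= 270 + 3.40 + 3.21 + 25.22
= 301.83 mOsm/kg ≈ 301.8 mOsm/kg
Osmolar gap = measured − calculated = 301 − 301.8 = -0.8 mOsm/kg

-0.8 mOsm/kg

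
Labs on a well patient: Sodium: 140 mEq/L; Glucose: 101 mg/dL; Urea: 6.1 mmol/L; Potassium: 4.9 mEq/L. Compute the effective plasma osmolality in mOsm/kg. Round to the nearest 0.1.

Effective osmolality excludes urea (freely permeant across cell membranes):
2·Na + glucose/18
= 2·140 + 101/18
= 280 + 5.61
= 285.61 mOsm/kg

285.6 mOsm/kg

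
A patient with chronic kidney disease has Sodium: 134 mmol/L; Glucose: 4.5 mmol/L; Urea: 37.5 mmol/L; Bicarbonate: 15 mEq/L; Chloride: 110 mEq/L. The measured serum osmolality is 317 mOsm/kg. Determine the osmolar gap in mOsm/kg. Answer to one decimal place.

Calculated osmolality = 2·Na + glucose + urea
= 2·134 + 4.5 + 37.5
= 268 + 4.50 + 37.50
= 310 mOsm/kg ≈ 310.0 mOsm/kg
Osmolar gap = measured − calculated = 317 − 310.0 = 7.0 mOsm/kg

7.0 mOsm/kg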